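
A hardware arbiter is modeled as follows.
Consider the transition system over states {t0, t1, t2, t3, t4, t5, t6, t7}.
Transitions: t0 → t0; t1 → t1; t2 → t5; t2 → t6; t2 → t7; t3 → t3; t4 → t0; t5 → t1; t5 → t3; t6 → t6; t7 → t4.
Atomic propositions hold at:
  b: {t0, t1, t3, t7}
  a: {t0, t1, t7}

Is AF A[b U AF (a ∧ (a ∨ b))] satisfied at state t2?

No

Sat(a ∨ b) = {t0, t1, t3, t7}
Sat(a ∧ (a ∨ b)) = {t0, t1, t7}
AF (a ∧ (a ∨ b)): least fixpoint, start Z0 = {t0, t1, t7}, add states with every successor in Z. Z1 = {t0, t1, t4, t7}; fixed.
Sat(AF (a ∧ (a ∨ b))) = {t0, t1, t4, t7}
A[b U AF (a ∧ (a ∨ b))]: least fixpoint, start Z0 = Sat(AF (a ∧ (a ∨ b))) = {t0, t1, t4, t7}, add states in Sat(b) with every successor in Z. Already a fixed point.
Sat(A[b U AF (a ∧ (a ∨ b))]) = {t0, t1, t4, t7}
AF A[b U AF (a ∧ (a ∨ b))]: least fixpoint, start Z0 = {t0, t1, t4, t7}, add states with every successor in Z. Already a fixed point.
Sat(AF A[b U AF (a ∧ (a ∨ b))]) = {t0, t1, t4, t7}
t2 ∉ Sat(AF A[b U AF (a ∧ (a ∨ b))]) = {t0, t1, t4, t7}, so the formula does not hold at t2.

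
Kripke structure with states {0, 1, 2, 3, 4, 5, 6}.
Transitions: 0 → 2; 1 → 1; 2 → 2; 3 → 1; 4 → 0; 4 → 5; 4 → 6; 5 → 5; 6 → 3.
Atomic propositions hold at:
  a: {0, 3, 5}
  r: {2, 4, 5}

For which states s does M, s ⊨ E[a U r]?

{0, 2, 4, 5}

E[a U r]: least fixpoint, start Z0 = Sat(r) = {2, 4, 5}, add states in Sat(a) with some successor in Z. Z1 = {0, 2, 4, 5}; fixed.
Sat(E[a U r]) = {0, 2, 4, 5}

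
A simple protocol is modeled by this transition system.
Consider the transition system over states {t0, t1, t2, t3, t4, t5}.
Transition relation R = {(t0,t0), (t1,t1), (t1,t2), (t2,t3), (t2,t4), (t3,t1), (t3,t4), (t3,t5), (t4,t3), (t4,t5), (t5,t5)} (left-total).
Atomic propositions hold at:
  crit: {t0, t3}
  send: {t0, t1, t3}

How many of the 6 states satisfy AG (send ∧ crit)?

1

Sat(send ∧ crit) = {t0, t3}
AG (send ∧ crit): greatest fixpoint, start Z0 = {t0, t3}, keep only states in Sat with every successor in Z. Z1 = {t0}; fixed.
Sat(AG (send ∧ crit)) = {t0}
|Sat(AG (send ∧ crit))| = |{t0}| = 1.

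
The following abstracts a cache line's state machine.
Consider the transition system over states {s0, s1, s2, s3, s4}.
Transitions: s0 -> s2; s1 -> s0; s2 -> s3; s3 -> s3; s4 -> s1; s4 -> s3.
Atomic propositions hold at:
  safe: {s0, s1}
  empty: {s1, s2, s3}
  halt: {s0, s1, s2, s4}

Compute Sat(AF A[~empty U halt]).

{s0, s1, s2, s4}

Sat(~empty) = {s0, s4}
A[~empty U halt]: least fixpoint, start Z0 = Sat(halt) = {s0, s1, s2, s4}, add states in Sat(~empty) with every successor in Z. Already a fixed point.
Sat(A[~empty U halt]) = {s0, s1, s2, s4}
AF A[~empty U halt]: least fixpoint, start Z0 = {s0, s1, s2, s4}, add states with every successor in Z. Already a fixed point.
Sat(AF A[~empty U halt]) = {s0, s1, s2, s4}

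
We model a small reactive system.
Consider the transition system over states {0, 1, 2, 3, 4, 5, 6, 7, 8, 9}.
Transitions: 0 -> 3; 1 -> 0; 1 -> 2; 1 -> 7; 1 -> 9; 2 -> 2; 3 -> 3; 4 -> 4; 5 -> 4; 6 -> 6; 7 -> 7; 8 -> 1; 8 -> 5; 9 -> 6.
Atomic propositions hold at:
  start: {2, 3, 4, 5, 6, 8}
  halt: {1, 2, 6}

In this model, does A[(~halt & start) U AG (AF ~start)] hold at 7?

Yes

Sat(~halt) = {0, 3, 4, 5, 7, 8, 9}
Sat(~halt & start) = {3, 4, 5, 8}
Sat(~start) = {0, 1, 7, 9}
AF ~start: least fixpoint, start Z0 = {0, 1, 7, 9}, add states with every successor in Z. Already a fixed point.
Sat(AF ~start) = {0, 1, 7, 9}
AG (AF ~start): greatest fixpoint, start Z0 = {0, 1, 7, 9}, keep only states in Sat with every successor in Z. Z1 = {7}; fixed.
Sat(AG (AF ~start)) = {7}
A[(~halt & start) U AG (AF ~start)]: least fixpoint, start Z0 = Sat(AG (AF ~start)) = {7}, add states in Sat(~halt & start) with every successor in Z. Already a fixed point.
Sat(A[(~halt & start) U AG (AF ~start)]) = {7}
7 ∈ Sat(A[(~halt & start) U AG (AF ~start)]) = {7}, so the formula holds at 7.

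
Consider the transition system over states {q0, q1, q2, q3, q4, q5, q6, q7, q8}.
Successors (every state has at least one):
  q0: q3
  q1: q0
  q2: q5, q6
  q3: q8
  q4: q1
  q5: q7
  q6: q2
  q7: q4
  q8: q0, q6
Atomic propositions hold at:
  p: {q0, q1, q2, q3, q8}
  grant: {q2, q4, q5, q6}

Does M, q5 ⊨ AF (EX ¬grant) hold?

Yes

Sat(¬grant) = {q0, q1, q3, q7, q8}
Sat(EX ¬grant) = {s : some successor in {q0, q1, q3, q7, q8}} = {q0, q1, q3, q4, q5, q8}
AF (EX ¬grant): least fixpoint, start Z0 = {q0, q1, q3, q4, q5, q8}, add states with every successor in Z. Z1 = {q0, q1, q3, q4, q5, q7, q8}; fixed.
Sat(AF (EX ¬grant)) = {q0, q1, q3, q4, q5, q7, q8}
q5 ∈ Sat(AF (EX ¬grant)) = {q0, q1, q3, q4, q5, q7, q8}, so the formula holds at q5.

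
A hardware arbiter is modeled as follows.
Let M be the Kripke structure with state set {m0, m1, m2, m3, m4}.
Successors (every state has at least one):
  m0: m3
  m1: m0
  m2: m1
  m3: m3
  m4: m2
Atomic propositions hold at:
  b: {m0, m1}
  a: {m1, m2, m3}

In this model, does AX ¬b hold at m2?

No

Sat(¬b) = {m2, m3, m4}
Sat(AX ¬b) = {s : every successor in {m2, m3, m4}} = {m0, m3, m4}
m2 ∉ Sat(AX ¬b) = {m0, m3, m4}, so the formula does not hold at m2.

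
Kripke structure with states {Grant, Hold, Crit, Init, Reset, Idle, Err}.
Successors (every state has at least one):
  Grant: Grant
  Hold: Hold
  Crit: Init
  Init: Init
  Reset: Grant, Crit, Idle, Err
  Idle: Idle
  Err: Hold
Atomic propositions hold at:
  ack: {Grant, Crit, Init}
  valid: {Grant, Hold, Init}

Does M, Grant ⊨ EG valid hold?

Yes

EG valid: greatest fixpoint, start Z0 = {Grant, Hold, Init}, keep only states in Sat with some successor in Z. Already a fixed point.
Sat(EG valid) = {Grant, Hold, Init}
Grant ∈ Sat(EG valid) = {Grant, Hold, Init}, so the formula holds at Grant.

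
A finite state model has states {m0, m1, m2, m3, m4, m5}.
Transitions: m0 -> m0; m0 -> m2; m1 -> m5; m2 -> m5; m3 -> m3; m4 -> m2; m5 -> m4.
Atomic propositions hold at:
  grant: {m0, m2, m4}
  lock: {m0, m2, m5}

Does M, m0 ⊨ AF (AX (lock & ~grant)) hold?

Sat(~grant) = {m1, m3, m5}
Sat(lock & ~grant) = {m5}
Sat(AX (lock & ~grant)) = {s : every successor in {m5}} = {m1, m2}
AF (AX (lock & ~grant)): least fixpoint, start Z0 = {m1, m2}, add states with every successor in Z. Z1 = {m1, m2, m4}; Z2 = {m1, m2, m4, m5}; fixed.
Sat(AF (AX (lock & ~grant))) = {m1, m2, m4, m5}
m0 ∉ Sat(AF (AX (lock & ~grant))) = {m1, m2, m4, m5}, so the formula does not hold at m0.

No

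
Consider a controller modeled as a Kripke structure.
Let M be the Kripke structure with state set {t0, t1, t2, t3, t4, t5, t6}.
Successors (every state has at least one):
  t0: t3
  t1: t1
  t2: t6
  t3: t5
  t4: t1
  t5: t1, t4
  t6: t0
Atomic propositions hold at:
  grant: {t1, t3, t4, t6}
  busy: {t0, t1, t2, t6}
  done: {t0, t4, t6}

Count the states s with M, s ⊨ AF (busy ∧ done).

3

Sat(busy ∧ done) = {t0, t6}
AF (busy ∧ done): least fixpoint, start Z0 = {t0, t6}, add states with every successor in Z. Z1 = {t0, t2, t6}; fixed.
Sat(AF (busy ∧ done)) = {t0, t2, t6}
|Sat(AF (busy ∧ done))| = |{t0, t2, t6}| = 3.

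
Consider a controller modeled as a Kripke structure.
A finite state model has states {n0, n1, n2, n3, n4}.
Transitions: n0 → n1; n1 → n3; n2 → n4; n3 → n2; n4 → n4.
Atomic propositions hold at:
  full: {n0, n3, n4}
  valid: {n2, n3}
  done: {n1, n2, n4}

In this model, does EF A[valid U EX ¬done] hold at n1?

Sat(¬done) = {n0, n3}
Sat(EX ¬done) = {s : some successor in {n0, n3}} = {n1}
A[valid U EX ¬done]: least fixpoint, start Z0 = Sat(EX ¬done) = {n1}, add states in Sat(valid) with every successor in Z. Already a fixed point.
Sat(A[valid U EX ¬done]) = {n1}
EF A[valid U EX ¬done]: least fixpoint, start Z0 = {n1}, add states with some successor in Z. Z1 = {n0, n1}; fixed.
Sat(EF A[valid U EX ¬done]) = {n0, n1}
n1 ∈ Sat(EF A[valid U EX ¬done]) = {n0, n1}, so the formula holds at n1.

Yes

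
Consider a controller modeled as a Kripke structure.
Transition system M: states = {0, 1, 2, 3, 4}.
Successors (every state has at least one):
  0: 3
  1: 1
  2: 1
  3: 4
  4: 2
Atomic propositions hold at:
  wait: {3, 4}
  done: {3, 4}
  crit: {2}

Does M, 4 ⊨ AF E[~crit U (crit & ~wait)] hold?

Yes

Sat(~crit) = {0, 1, 3, 4}
Sat(~wait) = {0, 1, 2}
Sat(crit & ~wait) = {2}
E[~crit U (crit & ~wait)]: least fixpoint, start Z0 = Sat((crit & ~wait)) = {2}, add states in Sat(~crit) with some successor in Z. Z1 = {2, 4}; Z2 = {2, 3, 4}; Z3 = {0, 2, 3, 4}; fixed.
Sat(E[~crit U (crit & ~wait)]) = {0, 2, 3, 4}
AF E[~crit U (crit & ~wait)]: least fixpoint, start Z0 = {0, 2, 3, 4}, add states with every successor in Z. Already a fixed point.
Sat(AF E[~crit U (crit & ~wait)]) = {0, 2, 3, 4}
4 ∈ Sat(AF E[~crit U (crit & ~wait)]) = {0, 2, 3, 4}, so the formula holds at 4.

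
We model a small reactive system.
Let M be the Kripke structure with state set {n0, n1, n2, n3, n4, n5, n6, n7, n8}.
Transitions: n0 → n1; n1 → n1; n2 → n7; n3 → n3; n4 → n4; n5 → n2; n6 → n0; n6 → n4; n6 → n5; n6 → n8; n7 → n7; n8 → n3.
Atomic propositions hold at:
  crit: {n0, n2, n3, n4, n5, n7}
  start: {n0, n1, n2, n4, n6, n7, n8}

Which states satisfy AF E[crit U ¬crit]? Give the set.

{n0, n1, n6, n8}

Sat(¬crit) = {n1, n6, n8}
E[crit U ¬crit]: least fixpoint, start Z0 = Sat(¬crit) = {n1, n6, n8}, add states in Sat(crit) with some successor in Z. Z1 = {n0, n1, n6, n8}; fixed.
Sat(E[crit U ¬crit]) = {n0, n1, n6, n8}
AF E[crit U ¬crit]: least fixpoint, start Z0 = {n0, n1, n6, n8}, add states with every successor in Z. Already a fixed point.
Sat(AF E[crit U ¬crit]) = {n0, n1, n6, n8}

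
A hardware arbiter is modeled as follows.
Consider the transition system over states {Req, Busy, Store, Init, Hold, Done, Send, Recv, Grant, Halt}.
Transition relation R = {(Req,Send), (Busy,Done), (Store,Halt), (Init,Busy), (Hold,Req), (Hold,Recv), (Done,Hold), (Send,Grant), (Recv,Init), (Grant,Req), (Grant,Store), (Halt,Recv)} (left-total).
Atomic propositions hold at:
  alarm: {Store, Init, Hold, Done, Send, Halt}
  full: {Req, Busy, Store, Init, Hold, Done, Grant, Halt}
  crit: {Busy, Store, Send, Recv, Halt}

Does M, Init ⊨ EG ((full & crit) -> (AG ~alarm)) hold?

No

Sat(full & crit) = {Busy, Store, Halt}
Sat(~alarm) = {Req, Busy, Recv, Grant}
AG ~alarm: greatest fixpoint, start Z0 = {Req, Busy, Recv, Grant}, keep only states in Sat with every successor in Z. Z1 = ∅; fixed.
Sat(AG ~alarm) = ∅
Sat((full & crit) -> (AG ~alarm)) = {Req, Init, Hold, Done, Send, Recv, Grant}
EG ((full & crit) -> (AG ~alarm)): greatest fixpoint, start Z0 = {Req, Init, Hold, Done, Send, Recv, Grant}, keep only states in Sat with some successor in Z. Z1 = {Req, Hold, Done, Send, Recv, Grant}; Z2 = {Req, Hold, Done, Send, Grant}; fixed.
Sat(EG ((full & crit) -> (AG ~alarm))) = {Req, Hold, Done, Send, Grant}
Init ∉ Sat(EG ((full & crit) -> (AG ~alarm))) = {Req, Hold, Done, Send, Grant}, so the formula does not hold at Init.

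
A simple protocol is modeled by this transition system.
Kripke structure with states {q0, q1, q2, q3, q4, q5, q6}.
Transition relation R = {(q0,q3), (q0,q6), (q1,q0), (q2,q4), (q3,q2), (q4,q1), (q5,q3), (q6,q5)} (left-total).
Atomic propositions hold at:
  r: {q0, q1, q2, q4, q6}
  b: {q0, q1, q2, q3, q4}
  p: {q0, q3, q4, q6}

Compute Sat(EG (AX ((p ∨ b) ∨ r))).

{q0, q1, q2, q3, q4, q5}

Sat(p ∨ b) = {q0, q1, q2, q3, q4, q6}
Sat((p ∨ b) ∨ r) = {q0, q1, q2, q3, q4, q6}
Sat(AX ((p ∨ b) ∨ r)) = {s : every successor in {q0, q1, q2, q3, q4, q6}} = {q0, q1, q2, q3, q4, q5}
EG (AX ((p ∨ b) ∨ r)): greatest fixpoint, start Z0 = {q0, q1, q2, q3, q4, q5}, keep only states in Sat with some successor in Z. Already a fixed point.
Sat(EG (AX ((p ∨ b) ∨ r))) = {q0, q1, q2, q3, q4, q5}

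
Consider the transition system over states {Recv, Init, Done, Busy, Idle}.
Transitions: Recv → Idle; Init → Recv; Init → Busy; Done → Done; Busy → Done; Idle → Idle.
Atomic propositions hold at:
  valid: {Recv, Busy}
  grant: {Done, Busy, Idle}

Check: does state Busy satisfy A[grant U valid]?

Yes

A[grant U valid]: least fixpoint, start Z0 = Sat(valid) = {Recv, Busy}, add states in Sat(grant) with every successor in Z. Already a fixed point.
Sat(A[grant U valid]) = {Recv, Busy}
Busy ∈ Sat(A[grant U valid]) = {Recv, Busy}, so the formula holds at Busy.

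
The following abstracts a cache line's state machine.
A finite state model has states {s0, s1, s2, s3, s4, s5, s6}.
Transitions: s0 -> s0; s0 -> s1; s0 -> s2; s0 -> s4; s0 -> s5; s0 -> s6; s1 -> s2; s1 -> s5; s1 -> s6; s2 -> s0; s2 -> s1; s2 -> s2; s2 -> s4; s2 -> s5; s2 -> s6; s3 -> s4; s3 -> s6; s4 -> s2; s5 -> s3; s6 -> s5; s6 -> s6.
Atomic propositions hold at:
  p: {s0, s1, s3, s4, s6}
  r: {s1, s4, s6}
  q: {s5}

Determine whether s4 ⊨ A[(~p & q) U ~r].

No

Sat(~p) = {s2, s5}
Sat(~p & q) = {s5}
Sat(~r) = {s0, s2, s3, s5}
A[(~p & q) U ~r]: least fixpoint, start Z0 = Sat(~r) = {s0, s2, s3, s5}, add states in Sat(~p & q) with every successor in Z. Already a fixed point.
Sat(A[(~p & q) U ~r]) = {s0, s2, s3, s5}
s4 ∉ Sat(A[(~p & q) U ~r]) = {s0, s2, s3, s5}, so the formula does not hold at s4.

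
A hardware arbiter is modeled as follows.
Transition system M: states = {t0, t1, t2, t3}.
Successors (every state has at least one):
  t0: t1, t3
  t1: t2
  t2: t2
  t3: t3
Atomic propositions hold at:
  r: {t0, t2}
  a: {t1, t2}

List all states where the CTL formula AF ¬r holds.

Sat(¬r) = {t1, t3}
AF ¬r: least fixpoint, start Z0 = {t1, t3}, add states with every successor in Z. Z1 = {t0, t1, t3}; fixed.
Sat(AF ¬r) = {t0, t1, t3}

{t0, t1, t3}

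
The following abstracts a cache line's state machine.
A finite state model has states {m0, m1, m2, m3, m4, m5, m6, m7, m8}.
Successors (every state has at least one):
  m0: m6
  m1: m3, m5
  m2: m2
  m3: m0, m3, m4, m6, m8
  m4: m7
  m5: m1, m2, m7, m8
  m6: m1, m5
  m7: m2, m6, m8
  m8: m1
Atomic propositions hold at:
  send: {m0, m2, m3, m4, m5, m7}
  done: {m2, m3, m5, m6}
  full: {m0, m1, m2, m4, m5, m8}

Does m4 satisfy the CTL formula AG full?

AG full: greatest fixpoint, start Z0 = {m0, m1, m2, m4, m5, m8}, keep only states in Sat with every successor in Z. Z1 = {m2, m8}; Z2 = {m2}; fixed.
Sat(AG full) = {m2}
m4 ∉ Sat(AG full) = {m2}, so the formula does not hold at m4.

No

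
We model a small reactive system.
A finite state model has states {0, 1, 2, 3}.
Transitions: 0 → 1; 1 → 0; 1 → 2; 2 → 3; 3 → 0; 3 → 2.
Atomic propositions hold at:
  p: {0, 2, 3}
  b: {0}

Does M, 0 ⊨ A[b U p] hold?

A[b U p]: least fixpoint, start Z0 = Sat(p) = {0, 2, 3}, add states in Sat(b) with every successor in Z. Already a fixed point.
Sat(A[b U p]) = {0, 2, 3}
0 ∈ Sat(A[b U p]) = {0, 2, 3}, so the formula holds at 0.

Yes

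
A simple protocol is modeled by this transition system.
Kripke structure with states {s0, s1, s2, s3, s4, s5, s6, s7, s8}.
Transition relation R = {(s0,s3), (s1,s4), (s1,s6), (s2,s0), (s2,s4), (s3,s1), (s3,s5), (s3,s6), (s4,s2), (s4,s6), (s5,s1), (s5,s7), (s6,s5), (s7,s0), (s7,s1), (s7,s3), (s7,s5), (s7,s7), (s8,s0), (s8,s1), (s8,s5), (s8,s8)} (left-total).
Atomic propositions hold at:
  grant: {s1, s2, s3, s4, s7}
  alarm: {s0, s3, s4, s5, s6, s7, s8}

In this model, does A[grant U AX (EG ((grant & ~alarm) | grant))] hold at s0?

Sat(~alarm) = {s1, s2}
Sat(grant & ~alarm) = {s1, s2}
Sat((grant & ~alarm) | grant) = {s1, s2, s3, s4, s7}
EG ((grant & ~alarm) | grant): greatest fixpoint, start Z0 = {s1, s2, s3, s4, s7}, keep only states in Sat with some successor in Z. Already a fixed point.
Sat(EG ((grant & ~alarm) | grant)) = {s1, s2, s3, s4, s7}
Sat(AX (EG ((grant & ~alarm) | grant))) = {s : every successor in {s1, s2, s3, s4, s7}} = {s0, s5}
A[grant U AX (EG ((grant & ~alarm) | grant))]: least fixpoint, start Z0 = Sat(AX (EG ((grant & ~alarm) | grant))) = {s0, s5}, add states in Sat(grant) with every successor in Z. Already a fixed point.
Sat(A[grant U AX (EG ((grant & ~alarm) | grant))]) = {s0, s5}
s0 ∈ Sat(A[grant U AX (EG ((grant & ~alarm) | grant))]) = {s0, s5}, so the formula holds at s0.

Yes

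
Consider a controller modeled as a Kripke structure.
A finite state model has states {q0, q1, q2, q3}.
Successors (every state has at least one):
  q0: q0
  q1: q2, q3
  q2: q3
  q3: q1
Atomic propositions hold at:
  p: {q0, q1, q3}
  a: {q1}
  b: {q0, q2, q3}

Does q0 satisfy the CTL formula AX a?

Sat(AX a) = {s : every successor in {q1}} = {q3}
q0 ∉ Sat(AX a) = {q3}, so the formula does not hold at q0.

No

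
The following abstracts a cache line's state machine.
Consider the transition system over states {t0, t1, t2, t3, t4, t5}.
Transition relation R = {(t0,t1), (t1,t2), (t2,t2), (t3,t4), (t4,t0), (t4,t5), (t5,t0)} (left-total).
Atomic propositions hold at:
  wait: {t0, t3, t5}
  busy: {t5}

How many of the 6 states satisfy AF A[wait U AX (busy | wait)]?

Sat(busy | wait) = {t0, t3, t5}
Sat(AX (busy | wait)) = {s : every successor in {t0, t3, t5}} = {t4, t5}
A[wait U AX (busy | wait)]: least fixpoint, start Z0 = Sat(AX (busy | wait)) = {t4, t5}, add states in Sat(wait) with every successor in Z. Z1 = {t3, t4, t5}; fixed.
Sat(A[wait U AX (busy | wait)]) = {t3, t4, t5}
AF A[wait U AX (busy | wait)]: least fixpoint, start Z0 = {t3, t4, t5}, add states with every successor in Z. Already a fixed point.
Sat(AF A[wait U AX (busy | wait)]) = {t3, t4, t5}
|Sat(AF A[wait U AX (busy | wait)])| = |{t3, t4, t5}| = 3.

3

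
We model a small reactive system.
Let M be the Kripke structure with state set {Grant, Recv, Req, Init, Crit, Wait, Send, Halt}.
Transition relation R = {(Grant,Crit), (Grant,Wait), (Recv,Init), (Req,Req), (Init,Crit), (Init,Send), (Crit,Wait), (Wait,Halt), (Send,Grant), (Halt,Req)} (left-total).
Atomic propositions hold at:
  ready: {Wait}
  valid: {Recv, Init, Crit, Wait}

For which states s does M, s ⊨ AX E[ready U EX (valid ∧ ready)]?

{Send}

Sat(valid ∧ ready) = {Wait}
Sat(EX (valid ∧ ready)) = {s : some successor in {Wait}} = {Grant, Crit}
E[ready U EX (valid ∧ ready)]: least fixpoint, start Z0 = Sat(EX (valid ∧ ready)) = {Grant, Crit}, add states in Sat(ready) with some successor in Z. Already a fixed point.
Sat(E[ready U EX (valid ∧ ready)]) = {Grant, Crit}
Sat(AX E[ready U EX (valid ∧ ready)]) = {s : every successor in {Grant, Crit}} = {Send}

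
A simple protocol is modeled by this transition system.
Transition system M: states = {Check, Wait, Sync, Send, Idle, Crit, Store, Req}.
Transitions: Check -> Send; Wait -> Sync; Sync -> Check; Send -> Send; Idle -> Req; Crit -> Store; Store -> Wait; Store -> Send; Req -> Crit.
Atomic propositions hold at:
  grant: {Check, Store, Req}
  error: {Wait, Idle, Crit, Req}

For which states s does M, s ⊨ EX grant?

{Sync, Idle, Crit}

Sat(EX grant) = {s : some successor in {Check, Store, Req}} = {Sync, Idle, Crit}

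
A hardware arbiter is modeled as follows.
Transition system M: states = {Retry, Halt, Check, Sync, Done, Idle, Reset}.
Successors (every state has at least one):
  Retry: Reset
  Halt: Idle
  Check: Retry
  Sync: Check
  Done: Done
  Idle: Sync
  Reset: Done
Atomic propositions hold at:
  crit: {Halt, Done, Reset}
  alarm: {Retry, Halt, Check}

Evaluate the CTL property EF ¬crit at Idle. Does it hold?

Sat(¬crit) = {Retry, Check, Sync, Idle}
EF ¬crit: least fixpoint, start Z0 = {Retry, Check, Sync, Idle}, add states with some successor in Z. Z1 = {Retry, Halt, Check, Sync, Idle}; fixed.
Sat(EF ¬crit) = {Retry, Halt, Check, Sync, Idle}
Idle ∈ Sat(EF ¬crit) = {Retry, Halt, Check, Sync, Idle}, so the formula holds at Idle.

Yes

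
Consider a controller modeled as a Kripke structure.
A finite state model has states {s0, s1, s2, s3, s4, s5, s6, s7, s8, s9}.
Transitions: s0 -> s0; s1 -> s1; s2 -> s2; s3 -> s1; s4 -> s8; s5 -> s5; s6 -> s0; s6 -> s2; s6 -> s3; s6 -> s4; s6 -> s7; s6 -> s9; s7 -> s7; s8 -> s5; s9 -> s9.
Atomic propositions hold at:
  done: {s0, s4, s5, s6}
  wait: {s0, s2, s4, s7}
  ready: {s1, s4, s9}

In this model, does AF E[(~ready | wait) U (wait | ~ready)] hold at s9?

No

Sat(~ready) = {s0, s2, s3, s5, s6, s7, s8}
Sat(~ready | wait) = {s0, s2, s3, s4, s5, s6, s7, s8}
Sat(wait | ~ready) = {s0, s2, s3, s4, s5, s6, s7, s8}
E[(~ready | wait) U (wait | ~ready)]: least fixpoint, start Z0 = Sat((wait | ~ready)) = {s0, s2, s3, s4, s5, s6, s7, s8}, add states in Sat(~ready | wait) with some successor in Z. Already a fixed point.
Sat(E[(~ready | wait) U (wait | ~ready)]) = {s0, s2, s3, s4, s5, s6, s7, s8}
AF E[(~ready | wait) U (wait | ~ready)]: least fixpoint, start Z0 = {s0, s2, s3, s4, s5, s6, s7, s8}, add states with every successor in Z. Already a fixed point.
Sat(AF E[(~ready | wait) U (wait | ~ready)]) = {s0, s2, s3, s4, s5, s6, s7, s8}
s9 ∉ Sat(AF E[(~ready | wait) U (wait | ~ready)]) = {s0, s2, s3, s4, s5, s6, s7, s8}, so the formula does not hold at s9.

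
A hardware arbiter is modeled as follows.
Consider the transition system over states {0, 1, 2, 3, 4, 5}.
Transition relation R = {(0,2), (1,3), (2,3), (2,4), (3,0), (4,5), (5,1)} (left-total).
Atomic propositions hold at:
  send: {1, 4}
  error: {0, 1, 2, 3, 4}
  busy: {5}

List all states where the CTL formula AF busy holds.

AF busy: least fixpoint, start Z0 = {5}, add states with every successor in Z. Z1 = {4, 5}; fixed.
Sat(AF busy) = {4, 5}

{4, 5}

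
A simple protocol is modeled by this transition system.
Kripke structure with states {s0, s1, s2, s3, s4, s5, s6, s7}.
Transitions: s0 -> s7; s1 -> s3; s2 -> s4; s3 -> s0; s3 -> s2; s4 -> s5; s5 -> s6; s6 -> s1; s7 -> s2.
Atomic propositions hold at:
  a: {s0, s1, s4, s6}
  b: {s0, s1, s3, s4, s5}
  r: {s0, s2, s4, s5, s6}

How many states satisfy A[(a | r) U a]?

6

Sat(a | r) = {s0, s1, s2, s4, s5, s6}
A[(a | r) U a]: least fixpoint, start Z0 = Sat(a) = {s0, s1, s4, s6}, add states in Sat(a | r) with every successor in Z. Z1 = {s0, s1, s2, s4, s5, s6}; fixed.
Sat(A[(a | r) U a]) = {s0, s1, s2, s4, s5, s6}
|Sat(A[(a | r) U a])| = |{s0, s1, s2, s4, s5, s6}| = 6.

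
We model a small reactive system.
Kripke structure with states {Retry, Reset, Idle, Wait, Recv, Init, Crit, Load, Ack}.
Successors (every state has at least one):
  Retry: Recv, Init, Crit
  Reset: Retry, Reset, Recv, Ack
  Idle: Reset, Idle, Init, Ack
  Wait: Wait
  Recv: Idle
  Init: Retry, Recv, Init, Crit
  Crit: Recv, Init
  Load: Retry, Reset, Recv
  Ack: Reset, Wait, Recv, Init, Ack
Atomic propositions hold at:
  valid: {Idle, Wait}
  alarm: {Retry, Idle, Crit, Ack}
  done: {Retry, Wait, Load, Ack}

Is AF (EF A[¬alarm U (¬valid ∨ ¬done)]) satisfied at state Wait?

No

Sat(¬alarm) = {Reset, Wait, Recv, Init, Load}
Sat(¬valid) = {Retry, Reset, Recv, Init, Crit, Load, Ack}
Sat(¬done) = {Reset, Idle, Recv, Init, Crit}
Sat(¬valid ∨ ¬done) = {Retry, Reset, Idle, Recv, Init, Crit, Load, Ack}
A[¬alarm U (¬valid ∨ ¬done)]: least fixpoint, start Z0 = Sat((¬valid ∨ ¬done)) = {Retry, Reset, Idle, Recv, Init, Crit, Load, Ack}, add states in Sat(¬alarm) with every successor in Z. Already a fixed point.
Sat(A[¬alarm U (¬valid ∨ ¬done)]) = {Retry, Reset, Idle, Recv, Init, Crit, Load, Ack}
EF A[¬alarm U (¬valid ∨ ¬done)]: least fixpoint, start Z0 = {Retry, Reset, Idle, Recv, Init, Crit, Load, Ack}, add states with some successor in Z. Already a fixed point.
Sat(EF A[¬alarm U (¬valid ∨ ¬done)]) = {Retry, Reset, Idle, Recv, Init, Crit, Load, Ack}
AF (EF A[¬alarm U (¬valid ∨ ¬done)]): least fixpoint, start Z0 = {Retry, Reset, Idle, Recv, Init, Crit, Load, Ack}, add states with every successor in Z. Already a fixed point.
Sat(AF (EF A[¬alarm U (¬valid ∨ ¬done)])) = {Retry, Reset, Idle, Recv, Init, Crit, Load, Ack}
Wait ∉ Sat(AF (EF A[¬alarm U (¬valid ∨ ¬done)])) = {Retry, Reset, Idle, Recv, Init, Crit, Load, Ack}, so the formula does not hold at Wait.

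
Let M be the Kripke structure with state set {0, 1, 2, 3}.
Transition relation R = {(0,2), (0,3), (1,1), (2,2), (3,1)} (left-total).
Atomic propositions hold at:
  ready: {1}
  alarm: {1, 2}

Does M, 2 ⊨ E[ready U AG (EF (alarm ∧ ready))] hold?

Sat(alarm ∧ ready) = {1}
EF (alarm ∧ ready): least fixpoint, start Z0 = {1}, add states with some successor in Z. Z1 = {1, 3}; Z2 = {0, 1, 3}; fixed.
Sat(EF (alarm ∧ ready)) = {0, 1, 3}
AG (EF (alarm ∧ ready)): greatest fixpoint, start Z0 = {0, 1, 3}, keep only states in Sat with every successor in Z. Z1 = {1, 3}; fixed.
Sat(AG (EF (alarm ∧ ready))) = {1, 3}
E[ready U AG (EF (alarm ∧ ready))]: least fixpoint, start Z0 = Sat(AG (EF (alarm ∧ ready))) = {1, 3}, add states in Sat(ready) with some successor in Z. Already a fixed point.
Sat(E[ready U AG (EF (alarm ∧ ready))]) = {1, 3}
2 ∉ Sat(E[ready U AG (EF (alarm ∧ ready))]) = {1, 3}, so the formula does not hold at 2.

No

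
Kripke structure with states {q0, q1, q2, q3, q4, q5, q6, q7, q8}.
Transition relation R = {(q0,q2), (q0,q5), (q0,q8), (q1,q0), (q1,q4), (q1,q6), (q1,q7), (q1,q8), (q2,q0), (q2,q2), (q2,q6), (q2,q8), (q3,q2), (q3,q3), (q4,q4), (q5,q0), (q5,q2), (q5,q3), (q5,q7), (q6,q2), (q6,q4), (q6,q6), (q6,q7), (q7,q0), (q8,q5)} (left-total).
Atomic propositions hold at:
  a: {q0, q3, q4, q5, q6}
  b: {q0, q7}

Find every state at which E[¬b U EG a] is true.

Sat(¬b) = {q1, q2, q3, q4, q5, q6, q8}
EG a: greatest fixpoint, start Z0 = {q0, q3, q4, q5, q6}, keep only states in Sat with some successor in Z. Already a fixed point.
Sat(EG a) = {q0, q3, q4, q5, q6}
E[¬b U EG a]: least fixpoint, start Z0 = Sat(EG a) = {q0, q3, q4, q5, q6}, add states in Sat(¬b) with some successor in Z. Z1 = {q0, q1, q2, q3, q4, q5, q6, q8}; fixed.
Sat(E[¬b U EG a]) = {q0, q1, q2, q3, q4, q5, q6, q8}

{q0, q1, q2, q3, q4, q5, q6, q8}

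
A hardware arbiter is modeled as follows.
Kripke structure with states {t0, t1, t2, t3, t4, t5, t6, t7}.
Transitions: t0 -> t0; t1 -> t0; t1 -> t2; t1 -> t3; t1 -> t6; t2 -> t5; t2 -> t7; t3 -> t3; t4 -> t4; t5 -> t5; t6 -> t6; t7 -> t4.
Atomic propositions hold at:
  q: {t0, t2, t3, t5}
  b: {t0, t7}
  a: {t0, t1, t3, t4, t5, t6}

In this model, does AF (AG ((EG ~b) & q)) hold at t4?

No

Sat(~b) = {t1, t2, t3, t4, t5, t6}
EG ~b: greatest fixpoint, start Z0 = {t1, t2, t3, t4, t5, t6}, keep only states in Sat with some successor in Z. Already a fixed point.
Sat(EG ~b) = {t1, t2, t3, t4, t5, t6}
Sat((EG ~b) & q) = {t2, t3, t5}
AG ((EG ~b) & q): greatest fixpoint, start Z0 = {t2, t3, t5}, keep only states in Sat with every successor in Z. Z1 = {t3, t5}; fixed.
Sat(AG ((EG ~b) & q)) = {t3, t5}
AF (AG ((EG ~b) & q)): least fixpoint, start Z0 = {t3, t5}, add states with every successor in Z. Already a fixed point.
Sat(AF (AG ((EG ~b) & q))) = {t3, t5}
t4 ∉ Sat(AF (AG ((EG ~b) & q))) = {t3, t5}, so the formula does not hold at t4.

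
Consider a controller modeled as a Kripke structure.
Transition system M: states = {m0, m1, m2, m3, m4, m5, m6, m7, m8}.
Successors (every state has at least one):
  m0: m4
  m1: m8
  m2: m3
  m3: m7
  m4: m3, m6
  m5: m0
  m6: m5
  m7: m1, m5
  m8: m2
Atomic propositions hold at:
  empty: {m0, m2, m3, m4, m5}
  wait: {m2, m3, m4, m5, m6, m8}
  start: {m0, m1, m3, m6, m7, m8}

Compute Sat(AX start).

{m1, m2, m3, m4, m5}

Sat(AX start) = {s : every successor in {m0, m1, m3, m6, m7, m8}} = {m1, m2, m3, m4, m5}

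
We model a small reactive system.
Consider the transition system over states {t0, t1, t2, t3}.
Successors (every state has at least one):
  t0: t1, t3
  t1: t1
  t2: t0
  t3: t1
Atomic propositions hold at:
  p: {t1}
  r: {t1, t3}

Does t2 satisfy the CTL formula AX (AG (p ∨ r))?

No

Sat(p ∨ r) = {t1, t3}
AG (p ∨ r): greatest fixpoint, start Z0 = {t1, t3}, keep only states in Sat with every successor in Z. Already a fixed point.
Sat(AG (p ∨ r)) = {t1, t3}
Sat(AX (AG (p ∨ r))) = {s : every successor in {t1, t3}} = {t0, t1, t3}
t2 ∉ Sat(AX (AG (p ∨ r))) = {t0, t1, t3}, so the formula does not hold at t2.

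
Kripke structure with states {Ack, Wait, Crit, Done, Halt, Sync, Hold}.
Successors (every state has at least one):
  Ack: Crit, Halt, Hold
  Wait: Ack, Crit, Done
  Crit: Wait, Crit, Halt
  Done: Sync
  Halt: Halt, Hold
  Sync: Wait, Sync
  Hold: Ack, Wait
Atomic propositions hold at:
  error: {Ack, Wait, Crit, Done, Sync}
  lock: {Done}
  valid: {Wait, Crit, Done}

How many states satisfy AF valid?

AF valid: least fixpoint, start Z0 = {Wait, Crit, Done}, add states with every successor in Z. Already a fixed point.
Sat(AF valid) = {Wait, Crit, Done}
|Sat(AF valid)| = |{Wait, Crit, Done}| = 3.

3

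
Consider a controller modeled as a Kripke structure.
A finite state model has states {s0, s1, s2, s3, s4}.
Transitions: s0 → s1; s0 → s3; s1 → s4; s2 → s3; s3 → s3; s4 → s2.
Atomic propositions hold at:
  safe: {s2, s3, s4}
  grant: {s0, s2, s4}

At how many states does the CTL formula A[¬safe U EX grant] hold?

Sat(¬safe) = {s0, s1}
Sat(EX grant) = {s : some successor in {s0, s2, s4}} = {s1, s4}
A[¬safe U EX grant]: least fixpoint, start Z0 = Sat(EX grant) = {s1, s4}, add states in Sat(¬safe) with every successor in Z. Already a fixed point.
Sat(A[¬safe U EX grant]) = {s1, s4}
|Sat(A[¬safe U EX grant])| = |{s1, s4}| = 2.

2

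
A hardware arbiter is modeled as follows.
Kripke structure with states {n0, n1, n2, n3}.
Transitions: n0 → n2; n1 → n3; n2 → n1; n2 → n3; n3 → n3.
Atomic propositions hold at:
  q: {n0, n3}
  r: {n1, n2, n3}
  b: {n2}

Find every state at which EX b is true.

{n0}

Sat(EX b) = {s : some successor in {n2}} = {n0}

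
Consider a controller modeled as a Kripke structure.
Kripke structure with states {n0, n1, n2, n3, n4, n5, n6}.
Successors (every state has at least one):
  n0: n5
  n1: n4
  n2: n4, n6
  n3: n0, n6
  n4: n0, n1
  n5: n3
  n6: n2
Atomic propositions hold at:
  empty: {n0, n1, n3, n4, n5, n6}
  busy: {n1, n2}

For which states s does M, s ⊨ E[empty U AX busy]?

Sat(AX busy) = {s : every successor in {n1, n2}} = {n6}
E[empty U AX busy]: least fixpoint, start Z0 = Sat(AX busy) = {n6}, add states in Sat(empty) with some successor in Z. Z1 = {n3, n6}; Z2 = {n3, n5, n6}; Z3 = {n0, n3, n5, n6}; Z4 = {n0, n3, n4, n5, n6}; Z5 = {n0, n1, n3, n4, n5, n6}; fixed.
Sat(E[empty U AX busy]) = {n0, n1, n3, n4, n5, n6}

{n0, n1, n3, n4, n5, n6}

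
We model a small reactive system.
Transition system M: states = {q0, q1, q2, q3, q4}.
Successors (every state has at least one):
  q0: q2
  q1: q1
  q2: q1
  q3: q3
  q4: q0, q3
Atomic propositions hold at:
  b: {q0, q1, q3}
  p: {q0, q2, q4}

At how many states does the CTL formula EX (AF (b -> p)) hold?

Sat(b -> p) = {q0, q2, q4}
AF (b -> p): least fixpoint, start Z0 = {q0, q2, q4}, add states with every successor in Z. Already a fixed point.
Sat(AF (b -> p)) = {q0, q2, q4}
Sat(EX (AF (b -> p))) = {s : some successor in {q0, q2, q4}} = {q0, q4}
|Sat(EX (AF (b -> p)))| = |{q0, q4}| = 2.

2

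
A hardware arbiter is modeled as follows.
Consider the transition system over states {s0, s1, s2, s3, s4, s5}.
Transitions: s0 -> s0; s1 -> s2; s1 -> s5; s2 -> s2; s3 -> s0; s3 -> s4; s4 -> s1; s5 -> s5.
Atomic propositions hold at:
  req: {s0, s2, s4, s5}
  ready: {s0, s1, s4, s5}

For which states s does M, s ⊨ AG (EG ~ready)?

Sat(~ready) = {s2, s3}
EG ~ready: greatest fixpoint, start Z0 = {s2, s3}, keep only states in Sat with some successor in Z. Z1 = {s2}; fixed.
Sat(EG ~ready) = {s2}
AG (EG ~ready): greatest fixpoint, start Z0 = {s2}, keep only states in Sat with every successor in Z. Already a fixed point.
Sat(AG (EG ~ready)) = {s2}

{s2}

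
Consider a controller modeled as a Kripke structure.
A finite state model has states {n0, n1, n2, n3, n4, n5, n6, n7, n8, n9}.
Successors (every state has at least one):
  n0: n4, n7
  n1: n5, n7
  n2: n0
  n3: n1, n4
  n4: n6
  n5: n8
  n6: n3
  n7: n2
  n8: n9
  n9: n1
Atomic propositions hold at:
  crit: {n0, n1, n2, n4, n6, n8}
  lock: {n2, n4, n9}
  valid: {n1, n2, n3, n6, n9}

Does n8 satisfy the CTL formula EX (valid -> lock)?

Sat(valid -> lock) = {n0, n2, n4, n5, n7, n8, n9}
Sat(EX (valid -> lock)) = {s : some successor in {n0, n2, n4, n5, n7, n8, n9}} = {n0, n1, n2, n3, n5, n7, n8}
n8 ∈ Sat(EX (valid -> lock)) = {n0, n1, n2, n3, n5, n7, n8}, so the formula holds at n8.

Yes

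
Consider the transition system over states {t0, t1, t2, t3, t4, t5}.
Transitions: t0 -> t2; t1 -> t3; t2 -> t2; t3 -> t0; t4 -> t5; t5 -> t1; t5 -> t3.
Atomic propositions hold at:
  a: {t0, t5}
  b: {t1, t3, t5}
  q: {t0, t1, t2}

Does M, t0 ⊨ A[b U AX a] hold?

Sat(AX a) = {s : every successor in {t0, t5}} = {t3, t4}
A[b U AX a]: least fixpoint, start Z0 = Sat(AX a) = {t3, t4}, add states in Sat(b) with every successor in Z. Z1 = {t1, t3, t4}; Z2 = {t1, t3, t4, t5}; fixed.
Sat(A[b U AX a]) = {t1, t3, t4, t5}
t0 ∉ Sat(A[b U AX a]) = {t1, t3, t4, t5}, so the formula does not hold at t0.

No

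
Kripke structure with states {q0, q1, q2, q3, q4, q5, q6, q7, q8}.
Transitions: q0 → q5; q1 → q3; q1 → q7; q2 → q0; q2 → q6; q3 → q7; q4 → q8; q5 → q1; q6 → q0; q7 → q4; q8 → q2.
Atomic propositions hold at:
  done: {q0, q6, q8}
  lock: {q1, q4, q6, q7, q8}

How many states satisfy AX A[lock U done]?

5

A[lock U done]: least fixpoint, start Z0 = Sat(done) = {q0, q6, q8}, add states in Sat(lock) with every successor in Z. Z1 = {q0, q4, q6, q8}; Z2 = {q0, q4, q6, q7, q8}; fixed.
Sat(A[lock U done]) = {q0, q4, q6, q7, q8}
Sat(AX A[lock U done]) = {s : every successor in {q0, q4, q6, q7, q8}} = {q2, q3, q4, q6, q7}
|Sat(AX A[lock U done])| = |{q2, q3, q4, q6, q7}| = 5.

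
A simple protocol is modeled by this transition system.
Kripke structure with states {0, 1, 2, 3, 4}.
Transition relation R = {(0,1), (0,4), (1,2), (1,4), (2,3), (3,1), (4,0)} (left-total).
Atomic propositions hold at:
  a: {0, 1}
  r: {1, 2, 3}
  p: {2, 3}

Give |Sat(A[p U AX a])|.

3

Sat(AX a) = {s : every successor in {0, 1}} = {3, 4}
A[p U AX a]: least fixpoint, start Z0 = Sat(AX a) = {3, 4}, add states in Sat(p) with every successor in Z. Z1 = {2, 3, 4}; fixed.
Sat(A[p U AX a]) = {2, 3, 4}
|Sat(A[p U AX a])| = |{2, 3, 4}| = 3.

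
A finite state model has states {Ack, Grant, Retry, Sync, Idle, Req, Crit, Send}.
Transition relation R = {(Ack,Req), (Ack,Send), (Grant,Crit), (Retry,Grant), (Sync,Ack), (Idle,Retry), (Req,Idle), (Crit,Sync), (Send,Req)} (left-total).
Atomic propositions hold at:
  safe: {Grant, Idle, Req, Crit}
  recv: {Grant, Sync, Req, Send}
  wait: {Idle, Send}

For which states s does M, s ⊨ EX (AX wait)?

Sat(AX wait) = {s : every successor in {Idle, Send}} = {Req}
Sat(EX (AX wait)) = {s : some successor in {Req}} = {Ack, Send}

{Ack, Send}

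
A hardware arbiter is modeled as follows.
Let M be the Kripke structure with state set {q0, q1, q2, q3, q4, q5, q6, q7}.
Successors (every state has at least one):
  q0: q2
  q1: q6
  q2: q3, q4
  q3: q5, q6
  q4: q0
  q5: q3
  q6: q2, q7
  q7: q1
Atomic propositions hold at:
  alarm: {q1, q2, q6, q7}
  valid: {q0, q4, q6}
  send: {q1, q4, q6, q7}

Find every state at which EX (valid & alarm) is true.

Sat(valid & alarm) = {q6}
Sat(EX (valid & alarm)) = {s : some successor in {q6}} = {q1, q3}

{q1, q3}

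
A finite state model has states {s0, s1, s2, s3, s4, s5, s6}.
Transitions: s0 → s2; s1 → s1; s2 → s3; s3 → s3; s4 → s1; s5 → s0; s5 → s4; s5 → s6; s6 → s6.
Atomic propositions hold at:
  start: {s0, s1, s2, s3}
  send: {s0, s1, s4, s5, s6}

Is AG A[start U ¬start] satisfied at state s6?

Sat(¬start) = {s4, s5, s6}
A[start U ¬start]: least fixpoint, start Z0 = Sat(¬start) = {s4, s5, s6}, add states in Sat(start) with every successor in Z. Already a fixed point.
Sat(A[start U ¬start]) = {s4, s5, s6}
AG A[start U ¬start]: greatest fixpoint, start Z0 = {s4, s5, s6}, keep only states in Sat with every successor in Z. Z1 = {s6}; fixed.
Sat(AG A[start U ¬start]) = {s6}
s6 ∈ Sat(AG A[start U ¬start]) = {s6}, so the formula holds at s6.

Yes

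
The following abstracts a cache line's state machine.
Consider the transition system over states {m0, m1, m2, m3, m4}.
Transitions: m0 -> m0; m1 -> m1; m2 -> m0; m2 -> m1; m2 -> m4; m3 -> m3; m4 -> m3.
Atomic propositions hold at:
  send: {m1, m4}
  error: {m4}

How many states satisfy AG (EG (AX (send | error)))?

1

Sat(send | error) = {m1, m4}
Sat(AX (send | error)) = {s : every successor in {m1, m4}} = {m1}
EG (AX (send | error)): greatest fixpoint, start Z0 = {m1}, keep only states in Sat with some successor in Z. Already a fixed point.
Sat(EG (AX (send | error))) = {m1}
AG (EG (AX (send | error))): greatest fixpoint, start Z0 = {m1}, keep only states in Sat with every successor in Z. Already a fixed point.
Sat(AG (EG (AX (send | error)))) = {m1}
|Sat(AG (EG (AX (send | error))))| = |{m1}| = 1.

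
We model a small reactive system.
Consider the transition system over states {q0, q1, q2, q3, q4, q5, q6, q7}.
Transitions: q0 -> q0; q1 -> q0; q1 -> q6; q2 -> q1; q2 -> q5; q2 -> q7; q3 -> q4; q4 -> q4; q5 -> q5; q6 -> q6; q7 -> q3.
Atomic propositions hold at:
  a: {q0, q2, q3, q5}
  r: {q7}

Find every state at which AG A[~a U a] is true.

{q0, q5}

Sat(~a) = {q1, q4, q6, q7}
A[~a U a]: least fixpoint, start Z0 = Sat(a) = {q0, q2, q3, q5}, add states in Sat(~a) with every successor in Z. Z1 = {q0, q2, q3, q5, q7}; fixed.
Sat(A[~a U a]) = {q0, q2, q3, q5, q7}
AG A[~a U a]: greatest fixpoint, start Z0 = {q0, q2, q3, q5, q7}, keep only states in Sat with every successor in Z. Z1 = {q0, q5, q7}; Z2 = {q0, q5}; fixed.
Sat(AG A[~a U a]) = {q0, q5}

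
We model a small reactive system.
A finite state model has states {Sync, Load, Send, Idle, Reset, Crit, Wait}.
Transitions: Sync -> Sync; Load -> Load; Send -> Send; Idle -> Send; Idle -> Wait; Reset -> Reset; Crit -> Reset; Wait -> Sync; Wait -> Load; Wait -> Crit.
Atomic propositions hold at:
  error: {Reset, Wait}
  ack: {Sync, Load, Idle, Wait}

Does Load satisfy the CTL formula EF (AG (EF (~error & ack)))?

Sat(~error) = {Sync, Load, Send, Idle, Crit}
Sat(~error & ack) = {Sync, Load, Idle}
EF (~error & ack): least fixpoint, start Z0 = {Sync, Load, Idle}, add states with some successor in Z. Z1 = {Sync, Load, Idle, Wait}; fixed.
Sat(EF (~error & ack)) = {Sync, Load, Idle, Wait}
AG (EF (~error & ack)): greatest fixpoint, start Z0 = {Sync, Load, Idle, Wait}, keep only states in Sat with every successor in Z. Z1 = {Sync, Load}; fixed.
Sat(AG (EF (~error & ack))) = {Sync, Load}
EF (AG (EF (~error & ack))): least fixpoint, start Z0 = {Sync, Load}, add states with some successor in Z. Z1 = {Sync, Load, Wait}; Z2 = {Sync, Load, Idle, Wait}; fixed.
Sat(EF (AG (EF (~error & ack)))) = {Sync, Load, Idle, Wait}
Load ∈ Sat(EF (AG (EF (~error & ack)))) = {Sync, Load, Idle, Wait}, so the formula holds at Load.

Yes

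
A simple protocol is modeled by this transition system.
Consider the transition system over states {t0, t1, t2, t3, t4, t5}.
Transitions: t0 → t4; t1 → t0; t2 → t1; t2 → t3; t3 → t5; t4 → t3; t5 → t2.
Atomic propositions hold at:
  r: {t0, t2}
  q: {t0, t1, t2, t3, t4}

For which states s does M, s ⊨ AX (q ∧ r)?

Sat(q ∧ r) = {t0, t2}
Sat(AX (q ∧ r)) = {s : every successor in {t0, t2}} = {t1, t5}

{t1, t5}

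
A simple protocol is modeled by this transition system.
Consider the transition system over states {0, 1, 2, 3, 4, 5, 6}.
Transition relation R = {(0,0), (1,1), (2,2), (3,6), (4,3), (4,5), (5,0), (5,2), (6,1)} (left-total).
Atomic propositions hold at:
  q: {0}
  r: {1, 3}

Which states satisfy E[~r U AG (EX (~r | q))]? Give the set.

{0, 2, 4, 5}

Sat(~r) = {0, 2, 4, 5, 6}
Sat(~r | q) = {0, 2, 4, 5, 6}
Sat(EX (~r | q)) = {s : some successor in {0, 2, 4, 5, 6}} = {0, 2, 3, 4, 5}
AG (EX (~r | q)): greatest fixpoint, start Z0 = {0, 2, 3, 4, 5}, keep only states in Sat with every successor in Z. Z1 = {0, 2, 4, 5}; Z2 = {0, 2, 5}; fixed.
Sat(AG (EX (~r | q))) = {0, 2, 5}
E[~r U AG (EX (~r | q))]: least fixpoint, start Z0 = Sat(AG (EX (~r | q))) = {0, 2, 5}, add states in Sat(~r) with some successor in Z. Z1 = {0, 2, 4, 5}; fixed.
Sat(E[~r U AG (EX (~r | q))]) = {0, 2, 4, 5}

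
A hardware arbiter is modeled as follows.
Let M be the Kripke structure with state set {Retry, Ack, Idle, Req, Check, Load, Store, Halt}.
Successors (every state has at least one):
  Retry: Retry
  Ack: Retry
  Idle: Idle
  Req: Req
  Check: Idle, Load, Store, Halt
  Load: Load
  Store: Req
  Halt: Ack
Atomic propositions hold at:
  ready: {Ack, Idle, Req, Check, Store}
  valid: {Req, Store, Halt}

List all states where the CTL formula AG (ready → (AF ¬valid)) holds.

{Retry, Ack, Idle, Load, Halt}

Sat(¬valid) = {Retry, Ack, Idle, Check, Load}
AF ¬valid: least fixpoint, start Z0 = {Retry, Ack, Idle, Check, Load}, add states with every successor in Z. Z1 = {Retry, Ack, Idle, Check, Load, Halt}; fixed.
Sat(AF ¬valid) = {Retry, Ack, Idle, Check, Load, Halt}
Sat(ready → (AF ¬valid)) = {Retry, Ack, Idle, Check, Load, Halt}
AG (ready → (AF ¬valid)): greatest fixpoint, start Z0 = {Retry, Ack, Idle, Check, Load, Halt}, keep only states in Sat with every successor in Z. Z1 = {Retry, Ack, Idle, Load, Halt}; fixed.
Sat(AG (ready → (AF ¬valid))) = {Retry, Ack, Idle, Load, Halt}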